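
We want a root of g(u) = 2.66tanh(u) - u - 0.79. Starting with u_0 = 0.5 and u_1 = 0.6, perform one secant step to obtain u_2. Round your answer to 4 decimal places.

0.5612

g(0.5) = -0.060768, g(0.6) = 0.038552
u_2 = 0.600000 − 0.038552·(0.600000 − 0.500000) / (0.038552 − (-0.060768)) = 0.600000 − (0.003855)/(0.099320) = 0.561184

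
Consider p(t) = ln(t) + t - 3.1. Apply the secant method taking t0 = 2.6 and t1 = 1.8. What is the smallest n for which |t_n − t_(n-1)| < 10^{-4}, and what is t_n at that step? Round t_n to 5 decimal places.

n = 5, t_n = 2.27710

p(2.6) = 0.4555114, p(1.8) = -0.7122133
t2 = 1.8000000 − (-0.7122133)·(-0.8000000)/(-1.1677248) = 2.2879323;  |Δ| = 0.4879323
p(2.2879323) = 0.0155808
t3 = 2.2879323 − 0.0155808·(0.4879323)/(0.7277942) = 2.2774865;  |Δ| = 0.0104458
p(2.2774865) = 0.0005590
t4 = 2.2774865 − 0.0005590·(-0.0104458)/(-0.0150218) = 2.2770978;  |Δ| = 0.0003887
p(2.2770978) = -0.0000004
t5 = 2.2770978 − (-0.0000004)·(-0.0003887)/(-0.0005594) = 2.2770981;  |Δ| = 0.0000003
|t5 − t4| = 0.0000003 < 10^{-4}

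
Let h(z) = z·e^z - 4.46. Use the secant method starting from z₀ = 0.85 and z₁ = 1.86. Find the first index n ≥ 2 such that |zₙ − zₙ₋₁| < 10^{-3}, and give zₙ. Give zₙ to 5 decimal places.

n = 6, zₙ = 1.26225

h(0.85) = -2.4713002, h(1.86) = 7.4881504
z₂ = 1.8600000 − 7.4881504·(1.0100000)/(9.9594506) = 1.1006176;  |Δ| = 0.7593824
h(1.1006176) = -1.1515196
z₃ = 1.1006176 − (-1.1515196)·(-0.7593824)/(-8.6396700) = 1.2018302;  |Δ| = 0.1012126
h(1.2018302) = -0.4624737
z₄ = 1.2018302 − (-0.4624737)·(0.1012126)/(0.6890459) = 1.2697621;  |Δ| = 0.0679319
h(1.2697621) = 0.0603599
z₅ = 1.2697621 − 0.0603599·(0.0679319)/(0.5228336) = 1.2619195;  |Δ| = 0.0078426
h(1.2619195) = -0.0026542
z₆ = 1.2619195 − (-0.0026542)·(-0.0078426)/(-0.0630141) = 1.2622498;  |Δ| = 0.0003303
|z₆ − z₅| = 0.0003303 < 10^{-3}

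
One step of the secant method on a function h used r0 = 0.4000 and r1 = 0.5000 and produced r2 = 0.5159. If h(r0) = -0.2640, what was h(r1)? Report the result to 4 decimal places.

-0.0362

The secant line through (0.4000, -0.2640) and (0.5000, h(r1)) crosses zero at r2 = 0.5159.
So (0.4000, -0.2640), (0.5000, h(r1)), (0.5159, 0) are collinear:
h(r1) = -0.2640 · (0.5000 − 0.5159) / (0.4000 − 0.5159) = -0.2640 · (-0.015900)/(-0.115900) = -0.036217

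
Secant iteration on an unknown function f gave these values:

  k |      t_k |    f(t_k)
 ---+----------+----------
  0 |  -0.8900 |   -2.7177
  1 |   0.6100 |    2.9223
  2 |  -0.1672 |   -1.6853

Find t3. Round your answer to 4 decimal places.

t3 = -0.1672 − (-1.6853)·(-0.1672 − 0.6100) / (-1.6853 − 2.9223)
   = -0.1672 − (1.309815)/(-4.607600) = 0.117073

0.1171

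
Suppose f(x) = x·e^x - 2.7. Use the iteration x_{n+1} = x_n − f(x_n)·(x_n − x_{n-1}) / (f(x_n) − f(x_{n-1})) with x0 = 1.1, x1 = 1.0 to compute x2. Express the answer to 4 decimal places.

f(1.1) = 0.604583, f(1.0) = 0.018282
x2 = 1.000000 − 0.018282·(1.000000 − 1.100000) / (0.018282 − 0.604583) = 1.000000 − (-0.001828)/(-0.586301) = 0.996882

0.9969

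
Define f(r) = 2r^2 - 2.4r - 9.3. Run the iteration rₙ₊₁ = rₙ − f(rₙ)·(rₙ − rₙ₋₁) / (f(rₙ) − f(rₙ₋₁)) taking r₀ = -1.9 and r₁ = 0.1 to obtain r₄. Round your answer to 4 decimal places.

-1.6348

f(-1.9) = 2.480000, f(0.1) = -9.520000
r₂ = 0.100000 − (-9.520000)·(0.100000 − (-1.900000)) / (-9.520000 − 2.480000) = 0.100000 − (-19.040000)/(-12.000000) = -1.486667
f(-1.486667) = -1.311644
r₃ = -1.486667 − (-1.311644)·(-1.486667 − 0.100000) / (-1.311644 − (-9.520000)) = -1.486667 − (2.081143)/(8.208356) = -1.740206
f(-1.740206) = 0.933130
r₄ = -1.740206 − 0.933130·(-1.740206 − (-1.486667)) / (0.933130 − (-1.311644)) = -1.740206 − (-0.236585)/(2.244774) = -1.634812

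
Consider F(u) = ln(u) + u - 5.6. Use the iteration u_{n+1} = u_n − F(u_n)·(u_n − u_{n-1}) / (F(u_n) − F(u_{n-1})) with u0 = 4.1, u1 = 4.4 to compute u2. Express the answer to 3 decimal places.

4.172

F(4.1) = -0.08901, F(4.4) = 0.28160
u2 = 4.40000 − 0.28160·(4.40000 − 4.10000) / (0.28160 − (-0.08901)) = 4.40000 − (0.08448)/(0.37062) = 4.17205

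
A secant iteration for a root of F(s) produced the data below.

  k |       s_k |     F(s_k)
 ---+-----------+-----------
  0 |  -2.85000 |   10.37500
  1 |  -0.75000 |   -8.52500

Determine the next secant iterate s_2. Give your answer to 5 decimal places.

s_2 = -0.75000 − (-8.52500)·(-0.75000 − (-2.85000)) / (-8.52500 − 10.37500)
   = -0.75000 − (-17.9025000)/(-18.9000000) = -1.6972222

-1.69722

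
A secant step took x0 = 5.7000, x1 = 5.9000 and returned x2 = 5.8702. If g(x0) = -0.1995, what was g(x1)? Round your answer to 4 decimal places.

0.0349

The secant line through (5.7000, -0.1995) and (5.9000, g(x1)) crosses zero at x2 = 5.8702.
So (5.7000, -0.1995), (5.9000, g(x1)), (5.8702, 0) are collinear:
g(x1) = -0.1995 · (5.9000 − 5.8702) / (5.7000 − 5.8702) = -0.1995 · (0.029800)/(-0.170200) = 0.034930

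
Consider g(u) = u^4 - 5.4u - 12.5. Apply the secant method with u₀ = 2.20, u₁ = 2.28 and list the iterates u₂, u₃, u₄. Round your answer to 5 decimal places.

g(2.20) = -0.9544000, g(2.28) = 2.2113626
u₂ = 2.2800000 − 2.2113626·(2.2800000 − 2.2000000) / (2.2113626 − (-0.9544000)) = 2.2800000 − (0.1769090)/(3.1657626) = 2.2241180
g(2.2241180) = -0.0403859
u₃ = 2.2241180 − (-0.0403859)·(2.2241180 − 2.2800000) / (-0.0403859 − 2.2113626) = 2.2241180 − (0.0022568)/(-2.2517485) = 2.2251203
g(2.2251203) = -0.0016605
u₄ = 2.2251203 − (-0.0016605)·(2.2251203 − 2.2241180) / (-0.0016605 − (-0.0403859)) = 2.2251203 − (-0.0000017)/(0.0387254) = 2.2251633

2.22412, 2.22512, 2.22516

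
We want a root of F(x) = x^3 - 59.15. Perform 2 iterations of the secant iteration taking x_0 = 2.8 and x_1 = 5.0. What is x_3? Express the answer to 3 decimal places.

3.822

F(2.8) = -37.19800, F(5.0) = 65.85000
x_2 = 5.00000 − 65.85000·(5.00000 − 2.80000) / (65.85000 − (-37.19800)) = 5.00000 − (144.87000)/(103.04800) = 3.59415
F(3.59415) = -12.72107
x_3 = 3.59415 − (-12.72107)·(3.59415 − 5.00000) / (-12.72107 − 65.85000) = 3.59415 − (17.88391)/(-78.57107) = 3.82176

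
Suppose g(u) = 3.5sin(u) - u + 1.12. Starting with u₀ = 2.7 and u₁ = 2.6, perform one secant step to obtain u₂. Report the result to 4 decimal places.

g(2.7) = -0.084170, g(2.6) = 0.324255
u₂ = 2.600000 − 0.324255·(2.600000 − 2.700000) / (0.324255 − (-0.084170)) = 2.600000 − (-0.032425)/(0.408425) = 2.679391

2.6794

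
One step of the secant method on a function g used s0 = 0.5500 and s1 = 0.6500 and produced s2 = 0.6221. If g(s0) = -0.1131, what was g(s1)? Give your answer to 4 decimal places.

The secant line through (0.5500, -0.1131) and (0.6500, g(s1)) crosses zero at s2 = 0.6221.
So (0.5500, -0.1131), (0.6500, g(s1)), (0.6221, 0) are collinear:
g(s1) = -0.1131 · (0.6500 − 0.6221) / (0.5500 − 0.6221) = -0.1131 · (0.027900)/(-0.072100) = 0.043765

0.0438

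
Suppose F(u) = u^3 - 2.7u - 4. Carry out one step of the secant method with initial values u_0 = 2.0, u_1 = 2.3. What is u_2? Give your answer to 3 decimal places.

2.125

F(2.0) = -1.40000, F(2.3) = 1.95700
u_2 = 2.30000 − 1.95700·(2.30000 − 2.00000) / (1.95700 − (-1.40000)) = 2.30000 − (0.58710)/(3.35700) = 2.12511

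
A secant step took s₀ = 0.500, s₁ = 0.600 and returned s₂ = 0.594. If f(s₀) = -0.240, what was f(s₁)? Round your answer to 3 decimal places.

The secant line through (0.500, -0.240) and (0.600, f(s₁)) crosses zero at s₂ = 0.594.
So (0.500, -0.240), (0.600, f(s₁)), (0.594, 0) are collinear:
f(s₁) = -0.240 · (0.600 − 0.594) / (0.500 − 0.594) = -0.240 · (0.00600)/(-0.09400) = 0.01532

0.015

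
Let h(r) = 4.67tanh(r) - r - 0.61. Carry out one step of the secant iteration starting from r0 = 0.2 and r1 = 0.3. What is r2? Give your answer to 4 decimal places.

h(0.2) = 0.111743, h(0.3) = 0.450430
r2 = 0.300000 − 0.450430·(0.300000 − 0.200000) / (0.450430 − 0.111743) = 0.300000 − (0.045043)/(0.338687) = 0.167007

0.1670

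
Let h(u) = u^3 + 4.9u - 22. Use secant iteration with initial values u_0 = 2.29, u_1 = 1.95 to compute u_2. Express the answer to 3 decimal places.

2.223

h(2.29) = 1.22999, h(1.95) = -5.03013
u_2 = 1.95000 − (-5.03013)·(1.95000 − 2.29000) / (-5.03013 − 1.22999) = 1.95000 − (1.71024)/(-6.26011) = 2.22320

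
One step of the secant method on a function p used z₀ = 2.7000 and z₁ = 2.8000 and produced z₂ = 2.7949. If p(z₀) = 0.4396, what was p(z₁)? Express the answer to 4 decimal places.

The secant line through (2.7000, 0.4396) and (2.8000, p(z₁)) crosses zero at z₂ = 2.7949.
So (2.7000, 0.4396), (2.8000, p(z₁)), (2.7949, 0) are collinear:
p(z₁) = 0.4396 · (2.8000 − 2.7949) / (2.7000 − 2.7949) = 0.4396 · (0.005100)/(-0.094900) = -0.023624

-0.0236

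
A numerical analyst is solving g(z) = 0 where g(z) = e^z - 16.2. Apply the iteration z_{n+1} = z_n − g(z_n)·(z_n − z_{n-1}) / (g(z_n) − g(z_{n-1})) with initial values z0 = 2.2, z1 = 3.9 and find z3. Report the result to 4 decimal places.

g(2.2) = -7.174987, g(3.9) = 33.202449
z2 = 3.900000 − 33.202449·(3.900000 − 2.200000) / (33.202449 − (-7.174987)) = 3.900000 − (56.444163)/(40.377436) = 2.502086
g(2.502086) = -3.992061
z3 = 2.502086 − (-3.992061)·(2.502086 − 3.900000) / (-3.992061 − 33.202449) = 2.502086 − (5.580556)/(-37.194510) = 2.652124

2.6521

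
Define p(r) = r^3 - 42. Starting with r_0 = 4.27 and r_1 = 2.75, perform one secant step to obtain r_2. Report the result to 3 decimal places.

p(4.27) = 35.85448, p(2.75) = -21.20312
r_2 = 2.75000 − (-21.20312)·(2.75000 − 4.27000) / (-21.20312 − 35.85448) = 2.75000 − (32.22875)/(-57.05761) = 3.31485

3.315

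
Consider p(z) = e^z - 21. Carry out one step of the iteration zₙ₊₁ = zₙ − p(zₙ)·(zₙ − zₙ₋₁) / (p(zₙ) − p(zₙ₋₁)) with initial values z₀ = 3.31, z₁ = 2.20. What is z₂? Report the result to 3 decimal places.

p(3.31) = 6.38513, p(2.20) = -11.97499
z₂ = 2.20000 − (-11.97499)·(2.20000 − 3.31000) / (-11.97499 − 6.38513) = 2.20000 − (13.29224)/(-18.36011) = 2.92397

2.924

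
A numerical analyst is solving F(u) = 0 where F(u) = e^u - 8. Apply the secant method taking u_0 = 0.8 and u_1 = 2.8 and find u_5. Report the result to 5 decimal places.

2.07619

F(0.8) = -5.7744591, F(2.8) = 8.4446468
u_2 = 2.8000000 − 8.4446468·(2.8000000 − 0.8000000) / (8.4446468 − (-5.7744591)) = 2.8000000 − (16.8892935)/(14.2191058) = 1.6122113
F(1.6122113) = -2.9861139
u_3 = 1.6122113 − (-2.9861139)·(1.6122113 − 2.8000000) / (-2.9861139 − 8.4446468) = 1.6122113 − (3.5468724)/(-11.4307607) = 1.9225032
F(1.9225032) = -1.1619461
u_4 = 1.9225032 − (-1.1619461)·(1.9225032 − 1.6122113) / (-1.1619461 − (-2.9861139)) = 1.9225032 − (-0.3605425)/(1.8241678) = 2.1201508
F(2.1201508) = 0.3323940
u_5 = 2.1201508 − 0.3323940·(2.1201508 − 1.9225032) / (0.3323940 − (-1.1619461)) = 2.1201508 − (0.0656969)/(1.4943401) = 2.0761870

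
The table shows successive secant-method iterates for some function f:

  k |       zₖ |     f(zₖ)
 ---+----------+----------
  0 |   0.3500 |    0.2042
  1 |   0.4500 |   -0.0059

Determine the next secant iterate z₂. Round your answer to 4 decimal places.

0.4472

z₂ = 0.4500 − (-0.0059)·(0.4500 − 0.3500) / (-0.0059 − 0.2042)
   = 0.4500 − (-0.000590)/(-0.210100) = 0.447192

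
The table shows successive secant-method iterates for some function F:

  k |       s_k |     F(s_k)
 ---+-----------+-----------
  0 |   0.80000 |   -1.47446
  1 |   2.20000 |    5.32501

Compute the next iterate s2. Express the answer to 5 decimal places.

1.10359

s2 = 2.20000 − 5.32501·(2.20000 − 0.80000) / (5.32501 − (-1.47446))
   = 2.20000 − (7.4550140)/(6.7994700) = 1.1035890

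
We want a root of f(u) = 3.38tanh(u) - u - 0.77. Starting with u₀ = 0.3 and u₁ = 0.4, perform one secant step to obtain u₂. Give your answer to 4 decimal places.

0.3428

f(0.3) = -0.085363, f(0.4) = 0.114227
u₂ = 0.400000 − 0.114227·(0.400000 − 0.300000) / (0.114227 − (-0.085363)) = 0.400000 − (0.011423)/(0.199591) = 0.342769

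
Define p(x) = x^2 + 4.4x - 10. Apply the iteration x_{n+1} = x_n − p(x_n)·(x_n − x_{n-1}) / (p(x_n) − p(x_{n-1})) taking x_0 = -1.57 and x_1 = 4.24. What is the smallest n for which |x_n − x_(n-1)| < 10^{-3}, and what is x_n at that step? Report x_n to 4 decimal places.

n = 7, x_n = 1.6523

p(-1.57) = -14.443100, p(4.24) = 26.633600
x_2 = 4.240000 − 26.633600·(5.810000)/(41.076700) = 0.472871;  |Δ| = 3.767129
p(0.472871) = -7.695759
x_3 = 0.472871 − (-7.695759)·(-3.767129)/(-34.329359) = 1.317365;  |Δ| = 0.844493
p(1.317365) = -2.468146
x_4 = 1.317365 − (-2.468146)·(0.844493)/(5.227613) = 1.716081;  |Δ| = 0.398716
p(1.716081) = 0.495687
x_5 = 1.716081 − 0.495687·(0.398716)/(2.963834) = 1.649397;  |Δ| = 0.066683
p(1.649397) = -0.022141
x_6 = 1.649397 − (-0.022141)·(-0.066683)/(-0.517829) = 1.652248;  |Δ| = 0.002851
p(1.652248) = -0.000182
x_7 = 1.652248 − (-0.000182)·(0.002851)/(0.021959) = 1.652272;  |Δ| = 0.000024
|x_7 − x_6| = 0.000024 < 10^{-3}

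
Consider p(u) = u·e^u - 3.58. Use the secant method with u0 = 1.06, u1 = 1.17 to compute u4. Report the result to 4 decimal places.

1.1423

p(1.06) = -0.520447, p(1.17) = 0.189731
u2 = 1.170000 − 0.189731·(1.170000 − 1.060000) / (0.189731 − (-0.520447)) = 1.170000 − (0.020870)/(0.710178) = 1.140612
p(1.140612) = -0.011385
u3 = 1.140612 − (-0.011385)·(1.140612 − 1.170000) / (-0.011385 − 0.189731) = 1.140612 − (0.000335)/(-0.201116) = 1.142276
p(1.142276) = -0.000230
u4 = 1.142276 − (-0.000230)·(1.142276 − 1.140612) / (-0.000230 − (-0.011385)) = 1.142276 − (0.000000)/(0.011155) = 1.142310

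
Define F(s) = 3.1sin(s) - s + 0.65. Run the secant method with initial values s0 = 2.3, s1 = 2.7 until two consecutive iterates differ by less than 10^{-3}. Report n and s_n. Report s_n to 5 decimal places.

F(2.3) = 0.6616862, F(2.7) = -0.7251224
s2 = 2.7000000 − (-0.7251224)·(0.4000000)/(-1.3868085) = 2.4908515;  |Δ| = 0.2091485
F(2.4908515) = 0.0370550
s3 = 2.4908515 − 0.0370550·(-0.2091485)/(0.7621773) = 2.5010197;  |Δ| = 0.0101682
F(2.5010197) = 0.0017105
s4 = 2.5010197 − 0.0017105·(0.0101682)/(-0.0353445) = 2.5015118;  |Δ| = 0.0004921
|s4 − s3| = 0.0004921 < 10^{-3}

n = 4, s_n = 2.50151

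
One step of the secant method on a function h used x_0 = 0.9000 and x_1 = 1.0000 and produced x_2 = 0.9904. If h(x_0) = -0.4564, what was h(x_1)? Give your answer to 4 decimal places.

0.0485

The secant line through (0.9000, -0.4564) and (1.0000, h(x_1)) crosses zero at x_2 = 0.9904.
So (0.9000, -0.4564), (1.0000, h(x_1)), (0.9904, 0) are collinear:
h(x_1) = -0.4564 · (1.0000 − 0.9904) / (0.9000 − 0.9904) = -0.4564 · (0.009600)/(-0.090400) = 0.048467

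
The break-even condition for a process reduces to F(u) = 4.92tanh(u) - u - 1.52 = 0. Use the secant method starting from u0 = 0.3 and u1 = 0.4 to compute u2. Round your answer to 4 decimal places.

F(0.3) = -0.386742, F(0.4) = -0.050651
u2 = 0.400000 − (-0.050651)·(0.400000 − 0.300000) / (-0.050651 − (-0.386742)) = 0.400000 − (-0.005065)/(0.336091) = 0.415071

0.4151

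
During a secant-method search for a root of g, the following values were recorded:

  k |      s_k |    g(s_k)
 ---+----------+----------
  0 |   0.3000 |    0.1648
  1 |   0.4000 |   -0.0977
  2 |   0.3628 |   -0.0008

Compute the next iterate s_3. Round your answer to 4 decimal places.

0.3625

s_3 = 0.3628 − (-0.0008)·(0.3628 − 0.4000) / (-0.0008 − (-0.0977))
   = 0.3628 − (0.000030)/(0.096900) = 0.362493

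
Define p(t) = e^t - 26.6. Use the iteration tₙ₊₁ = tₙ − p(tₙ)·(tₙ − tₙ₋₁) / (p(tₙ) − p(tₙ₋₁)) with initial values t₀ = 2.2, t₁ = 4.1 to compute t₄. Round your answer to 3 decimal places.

3.319

p(2.2) = -17.57499, p(4.1) = 33.74029
t₂ = 4.10000 − 33.74029·(4.10000 − 2.20000) / (33.74029 − (-17.57499)) = 4.10000 − (64.10655)/(51.31527) = 2.85073
p(2.85073) = -9.29956
t₃ = 2.85073 − (-9.29956)·(2.85073 − 4.10000) / (-9.29956 − 33.74029) = 2.85073 − (11.61765)/(-43.03985) = 3.12066
p(3.12066) = -3.93868
t₄ = 3.12066 − (-3.93868)·(3.12066 − 2.85073) / (-3.93868 − (-9.29956)) = 3.12066 − (-1.06316)/(5.36088) = 3.31898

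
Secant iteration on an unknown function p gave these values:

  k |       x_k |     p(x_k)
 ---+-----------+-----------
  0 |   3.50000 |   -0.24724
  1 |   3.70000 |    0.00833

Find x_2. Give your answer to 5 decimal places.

3.69348

x_2 = 3.70000 − 0.00833·(3.70000 − 3.50000) / (0.00833 − (-0.24724))
   = 3.70000 − (0.0016660)/(0.2555700) = 3.6934812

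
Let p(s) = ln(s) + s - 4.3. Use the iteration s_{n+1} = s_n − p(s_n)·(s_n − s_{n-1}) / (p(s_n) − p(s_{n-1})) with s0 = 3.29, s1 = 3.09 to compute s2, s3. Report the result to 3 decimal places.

3.152, 3.152

p(3.29) = 0.18089, p(3.09) = -0.08183
s2 = 3.09000 − (-0.08183)·(3.09000 − 3.29000) / (-0.08183 − 0.18089) = 3.09000 − (0.01637)/(-0.26272) = 3.15229
p(3.15229) = 0.00043
s3 = 3.15229 − 0.00043·(3.15229 − 3.09000) / (0.00043 − (-0.08183)) = 3.15229 − (0.00003)/(0.08225) = 3.15197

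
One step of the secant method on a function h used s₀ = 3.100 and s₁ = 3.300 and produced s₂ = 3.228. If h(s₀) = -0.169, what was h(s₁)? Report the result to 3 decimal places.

0.095

The secant line through (3.100, -0.169) and (3.300, h(s₁)) crosses zero at s₂ = 3.228.
So (3.100, -0.169), (3.300, h(s₁)), (3.228, 0) are collinear:
h(s₁) = -0.169 · (3.300 − 3.228) / (3.100 − 3.228) = -0.169 · (0.07200)/(-0.12800) = 0.09506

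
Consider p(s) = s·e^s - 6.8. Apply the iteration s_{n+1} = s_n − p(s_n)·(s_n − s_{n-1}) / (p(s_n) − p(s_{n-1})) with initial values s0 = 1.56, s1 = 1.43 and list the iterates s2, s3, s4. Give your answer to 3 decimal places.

1.504, 1.507, 1.507

p(1.56) = 0.62376, p(1.43) = -0.82446
s2 = 1.43000 − (-0.82446)·(1.43000 − 1.56000) / (-0.82446 − 0.62376) = 1.43000 − (0.10718)/(-1.44822) = 1.50401
p(1.50401) = -0.03243
s3 = 1.50401 − (-0.03243)·(1.50401 − 1.43000) / (-0.03243 − (-0.82446)) = 1.50401 − (-0.00240)/(0.79203) = 1.50704
p(1.50704) = 0.00179
s4 = 1.50704 − 0.00179·(1.50704 − 1.50401) / (0.00179 − (-0.03243)) = 1.50704 − (0.00001)/(0.03422) = 1.50688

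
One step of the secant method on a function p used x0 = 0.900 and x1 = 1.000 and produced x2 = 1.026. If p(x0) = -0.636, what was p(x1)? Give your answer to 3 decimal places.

-0.131

The secant line through (0.900, -0.636) and (1.000, p(x1)) crosses zero at x2 = 1.026.
So (0.900, -0.636), (1.000, p(x1)), (1.026, 0) are collinear:
p(x1) = -0.636 · (1.000 − 1.026) / (0.900 − 1.026) = -0.636 · (-0.02600)/(-0.12600) = -0.13124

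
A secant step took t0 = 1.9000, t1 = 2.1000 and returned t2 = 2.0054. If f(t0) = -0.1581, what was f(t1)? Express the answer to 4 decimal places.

The secant line through (1.9000, -0.1581) and (2.1000, f(t1)) crosses zero at t2 = 2.0054.
So (1.9000, -0.1581), (2.1000, f(t1)), (2.0054, 0) are collinear:
f(t1) = -0.1581 · (2.1000 − 2.0054) / (1.9000 − 2.0054) = -0.1581 · (0.094600)/(-0.105400) = 0.141900

0.1419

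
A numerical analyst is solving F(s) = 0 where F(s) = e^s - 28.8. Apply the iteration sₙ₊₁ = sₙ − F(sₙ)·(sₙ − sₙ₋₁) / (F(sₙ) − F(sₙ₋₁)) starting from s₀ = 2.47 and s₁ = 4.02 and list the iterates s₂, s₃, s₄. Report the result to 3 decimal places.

F(2.47) = -16.97755, F(4.02) = 26.90111
s₂ = 4.02000 − 26.90111·(4.02000 − 2.47000) / (26.90111 − (-16.97755)) = 4.02000 − (41.69671)/(43.87866) = 3.06973
F(3.06973) = -7.26398
s₃ = 3.06973 − (-7.26398)·(3.06973 − 4.02000) / (-7.26398 − 26.90111) = 3.06973 − (6.90277)/(-34.16509) = 3.27177
F(3.27177) = -2.44209
s₄ = 3.27177 − (-2.44209)·(3.27177 − 3.06973) / (-2.44209 − (-7.26398)) = 3.27177 − (-0.49340)/(4.82189) = 3.37409

3.070, 3.272, 3.374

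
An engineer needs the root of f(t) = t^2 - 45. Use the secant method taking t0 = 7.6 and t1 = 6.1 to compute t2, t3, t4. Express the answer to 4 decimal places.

f(7.6) = 12.760000, f(6.1) = -7.790000
t2 = 6.100000 − (-7.790000)·(6.100000 − 7.600000) / (-7.790000 − 12.760000) = 6.100000 − (11.685000)/(-20.550000) = 6.668613
f(6.668613) = -0.529599
t3 = 6.668613 − (-0.529599)·(6.668613 − 6.100000) / (-0.529599 − (-7.790000)) = 6.668613 − (-0.301137)/(7.260401) = 6.710090
f(6.710090) = 0.025304
t4 = 6.710090 − 0.025304·(6.710090 − 6.668613) / (0.025304 − (-0.529599)) = 6.710090 − (0.001050)/(0.554903) = 6.708198

6.6686, 6.7101, 6.7082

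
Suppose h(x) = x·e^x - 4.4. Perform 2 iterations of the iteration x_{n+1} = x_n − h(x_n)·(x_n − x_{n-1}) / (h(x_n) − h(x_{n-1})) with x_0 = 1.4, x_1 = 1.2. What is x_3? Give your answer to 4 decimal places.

1.2549

h(1.4) = 1.277280, h(1.2) = -0.415860
x_2 = 1.200000 − (-0.415860)·(1.200000 − 1.400000) / (-0.415860 − 1.277280) = 1.200000 − (0.083172)/(-1.693140) = 1.249123
h(1.249123) = -0.043955
x_3 = 1.249123 − (-0.043955)·(1.249123 − 1.200000) / (-0.043955 − (-0.415860)) = 1.249123 − (-0.002159)/(0.371905) = 1.254929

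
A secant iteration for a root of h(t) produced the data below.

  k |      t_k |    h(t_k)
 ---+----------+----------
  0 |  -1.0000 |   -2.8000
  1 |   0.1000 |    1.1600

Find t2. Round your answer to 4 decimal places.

-0.2222

t2 = 0.1000 − 1.1600·(0.1000 − (-1.0000)) / (1.1600 − (-2.8000))
   = 0.1000 − (1.276000)/(3.960000) = -0.222222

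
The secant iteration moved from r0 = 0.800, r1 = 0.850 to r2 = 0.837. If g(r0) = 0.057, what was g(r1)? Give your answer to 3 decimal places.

-0.020

The secant line through (0.800, 0.057) and (0.850, g(r1)) crosses zero at r2 = 0.837.
So (0.800, 0.057), (0.850, g(r1)), (0.837, 0) are collinear:
g(r1) = 0.057 · (0.850 − 0.837) / (0.800 − 0.837) = 0.057 · (0.01300)/(-0.03700) = -0.02003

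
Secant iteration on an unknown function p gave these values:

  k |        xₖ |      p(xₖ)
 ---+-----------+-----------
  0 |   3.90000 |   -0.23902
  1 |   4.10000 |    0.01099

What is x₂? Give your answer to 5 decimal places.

4.09121

x₂ = 4.10000 − 0.01099·(4.10000 − 3.90000) / (0.01099 − (-0.23902))
   = 4.10000 − (0.0021980)/(0.2500100) = 4.0912084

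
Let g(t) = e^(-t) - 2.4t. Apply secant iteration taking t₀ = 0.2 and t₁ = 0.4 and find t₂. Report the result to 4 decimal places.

0.3078

g(0.2) = 0.338731, g(0.4) = -0.289680
t₂ = 0.400000 − (-0.289680)·(0.400000 − 0.200000) / (-0.289680 − 0.338731) = 0.400000 − (-0.057936)/(-0.628411) = 0.307806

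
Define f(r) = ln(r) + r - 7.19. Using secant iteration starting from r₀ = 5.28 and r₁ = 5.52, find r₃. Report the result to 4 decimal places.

5.4875

f(5.28) = -0.246074, f(5.52) = 0.038378
r₂ = 5.520000 − 0.038378·(5.520000 − 5.280000) / (0.038378 − (-0.246074)) = 5.520000 − (0.009211)/(0.284452) = 5.487620
f(5.487620) = 0.000114
r₃ = 5.487620 − 0.000114·(5.487620 − 5.520000) / (0.000114 − 0.038378) = 5.487620 − (-0.000004)/(-0.038264) = 5.487523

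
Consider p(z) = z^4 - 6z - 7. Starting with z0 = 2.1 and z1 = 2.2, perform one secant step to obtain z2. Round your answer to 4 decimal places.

2.1045

p(2.1) = -0.151900, p(2.2) = 3.225600
z2 = 2.200000 − 3.225600·(2.200000 − 2.100000) / (3.225600 − (-0.151900)) = 2.200000 − (0.322560)/(3.377500) = 2.104497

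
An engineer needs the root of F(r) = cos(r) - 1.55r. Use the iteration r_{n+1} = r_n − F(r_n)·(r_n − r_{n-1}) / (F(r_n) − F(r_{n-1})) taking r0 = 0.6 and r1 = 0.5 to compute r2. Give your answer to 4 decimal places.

F(0.6) = -0.104664, F(0.5) = 0.102583
r2 = 0.500000 − 0.102583·(0.500000 − 0.600000) / (0.102583 − (-0.104664)) = 0.500000 − (-0.010258)/(0.207247) = 0.549498

0.5495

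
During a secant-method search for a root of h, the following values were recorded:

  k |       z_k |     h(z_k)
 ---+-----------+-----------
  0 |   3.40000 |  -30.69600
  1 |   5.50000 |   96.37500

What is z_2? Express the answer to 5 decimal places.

z_2 = 5.50000 − 96.37500·(5.50000 − 3.40000) / (96.37500 − (-30.69600))
   = 5.50000 − (202.3875000)/(127.0710000) = 3.9072881

3.90729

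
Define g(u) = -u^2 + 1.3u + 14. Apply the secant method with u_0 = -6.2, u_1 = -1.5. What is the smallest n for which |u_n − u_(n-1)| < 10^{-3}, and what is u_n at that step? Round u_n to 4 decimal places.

g(-6.2) = -32.500000, g(-1.5) = 9.800000
u_2 = -1.500000 − 9.800000·(4.700000)/(42.300000) = -2.588889;  |Δ| = 1.088889
g(-2.588889) = 3.932099
u_3 = -2.588889 − 3.932099·(-1.088889)/(-5.867901) = -3.318557;  |Δ| = 0.729668
g(-3.318557) = -1.326942
u_4 = -3.318557 − (-1.326942)·(-0.729668)/(-5.259041) = -3.134450;  |Δ| = 0.184107
g(-3.134450) = 0.100442
u_5 = -3.134450 − 0.100442·(0.184107)/(1.427384) = -3.147405;  |Δ| = 0.012955
g(-3.147405) = 0.002217
u_6 = -3.147405 − 0.002217·(-0.012955)/(-0.098224) = -3.147697;  |Δ| = 0.000292
|u_6 − u_5| = 0.000292 < 10^{-3}

n = 6, u_n = -3.1477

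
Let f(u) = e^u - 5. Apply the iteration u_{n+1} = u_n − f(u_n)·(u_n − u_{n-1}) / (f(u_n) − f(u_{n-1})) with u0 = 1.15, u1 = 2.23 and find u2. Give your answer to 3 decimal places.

1.474

f(1.15) = -1.84181, f(2.23) = 4.29987
u2 = 2.23000 − 4.29987·(2.23000 − 1.15000) / (4.29987 − (-1.84181)) = 2.23000 − (4.64386)/(6.14167) = 1.47388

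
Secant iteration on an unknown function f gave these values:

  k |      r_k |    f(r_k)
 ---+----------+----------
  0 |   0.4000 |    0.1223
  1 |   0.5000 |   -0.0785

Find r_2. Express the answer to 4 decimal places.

0.4609

r_2 = 0.5000 − (-0.0785)·(0.5000 − 0.4000) / (-0.0785 − 0.1223)
   = 0.5000 − (-0.007850)/(-0.200800) = 0.460906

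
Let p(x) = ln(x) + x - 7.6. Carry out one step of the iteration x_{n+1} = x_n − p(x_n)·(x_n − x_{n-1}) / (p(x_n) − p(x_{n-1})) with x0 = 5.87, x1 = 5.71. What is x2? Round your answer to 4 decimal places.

5.8360

p(5.87) = 0.039855, p(5.71) = -0.147781
x2 = 5.710000 − (-0.147781)·(5.710000 − 5.870000) / (-0.147781 − 0.039855) = 5.710000 − (0.023645)/(-0.187636) = 5.836015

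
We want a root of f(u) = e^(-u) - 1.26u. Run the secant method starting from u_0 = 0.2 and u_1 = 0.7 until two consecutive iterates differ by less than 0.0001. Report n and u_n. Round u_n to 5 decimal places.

n = 5, u_n = 0.48745

f(0.2) = 0.5667308, f(0.7) = -0.3854147
u_2 = 0.7000000 − (-0.3854147)·(0.5000000)/(-0.9521454) = 0.4976072;  |Δ| = 0.2023928
f(0.4976072) = -0.0190014
u_3 = 0.4976072 − (-0.0190014)·(-0.2023928)/(0.3664133) = 0.4871116;  |Δ| = 0.0104957
f(0.4871116) = 0.0006379
u_4 = 0.4871116 − 0.0006379·(-0.0104957)/(0.0196393) = 0.4874525;  |Δ| = 0.0003409
f(0.4874525) = -0.0000011
u_5 = 0.4874525 − (-0.0000011)·(0.0003409)/(-0.0006390) = 0.4874519;  |Δ| = 0.0000006
|u_5 − u_4| = 0.0000006 < 0.0001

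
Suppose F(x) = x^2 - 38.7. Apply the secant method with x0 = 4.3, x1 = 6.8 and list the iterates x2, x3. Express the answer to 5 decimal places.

6.12072, 6.21644

F(4.3) = -20.2100000, F(6.8) = 7.5400000
x2 = 6.8000000 − 7.5400000·(6.8000000 − 4.3000000) / (7.5400000 − (-20.2100000)) = 6.8000000 − (18.8500000)/(27.7500000) = 6.1207207
F(6.1207207) = -1.2367779
x3 = 6.1207207 − (-1.2367779)·(6.1207207 − 6.8000000) / (-1.2367779 − 7.5400000) = 6.1207207 − (0.8401176)/(-8.7767779) = 6.2164412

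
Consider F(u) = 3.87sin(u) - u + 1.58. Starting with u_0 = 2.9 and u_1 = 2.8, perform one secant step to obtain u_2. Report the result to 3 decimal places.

F(2.9) = -0.39411, F(2.8) = 0.07640
u_2 = 2.80000 − 0.07640·(2.80000 − 2.90000) / (0.07640 − (-0.39411)) = 2.80000 − (-0.00764)/(0.47051) = 2.81624

2.816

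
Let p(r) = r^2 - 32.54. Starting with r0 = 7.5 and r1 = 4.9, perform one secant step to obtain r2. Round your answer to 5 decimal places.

p(7.5) = 23.7100000, p(4.9) = -8.5300000
r2 = 4.9000000 − (-8.5300000)·(4.9000000 − 7.5000000) / (-8.5300000 − 23.7100000) = 4.9000000 − (22.1780000)/(-32.2400000) = 5.5879032

5.58790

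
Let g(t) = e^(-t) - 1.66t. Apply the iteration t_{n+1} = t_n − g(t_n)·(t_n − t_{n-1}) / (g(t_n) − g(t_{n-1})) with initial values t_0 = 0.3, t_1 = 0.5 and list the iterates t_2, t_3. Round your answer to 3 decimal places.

g(0.3) = 0.24282, g(0.5) = -0.22347
t_2 = 0.50000 − (-0.22347)·(0.50000 − 0.30000) / (-0.22347 − 0.24282) = 0.50000 − (-0.04469)/(-0.46629) = 0.40415
g(0.40415) = -0.00334
t_3 = 0.40415 − (-0.00334)·(0.40415 − 0.50000) / (-0.00334 − (-0.22347)) = 0.40415 − (0.00032)/(0.22013) = 0.40269

0.404, 0.403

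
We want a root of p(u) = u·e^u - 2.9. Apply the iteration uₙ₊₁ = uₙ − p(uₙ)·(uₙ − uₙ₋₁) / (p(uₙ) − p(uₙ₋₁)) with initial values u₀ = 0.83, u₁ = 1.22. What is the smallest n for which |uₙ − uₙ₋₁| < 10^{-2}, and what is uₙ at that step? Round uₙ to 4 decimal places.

n = 4, uₙ = 1.0327

p(0.83) = -0.996545, p(1.22) = 1.232369
u₂ = 1.220000 − 1.232369·(0.390000)/(2.228914) = 1.004369;  |Δ| = 0.215631
p(1.004369) = -0.157890
u₃ = 1.004369 − (-0.157890)·(-0.215631)/(-1.390259) = 1.028858;  |Δ| = 0.024489
p(1.028858) = -0.021393
u₄ = 1.028858 − (-0.021393)·(0.024489)/(0.136497) = 1.032696;  |Δ| = 0.003838
|u₄ − u₃| = 0.003838 < 10^{-2}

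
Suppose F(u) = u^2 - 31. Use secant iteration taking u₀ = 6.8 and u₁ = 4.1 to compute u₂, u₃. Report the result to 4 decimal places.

5.4018, 5.5934

F(6.8) = 15.240000, F(4.1) = -14.190000
u₂ = 4.100000 − (-14.190000)·(4.100000 − 6.800000) / (-14.190000 − 15.240000) = 4.100000 − (38.313000)/(-29.430000) = 5.401835
F(5.401835) = -1.820180
u₃ = 5.401835 − (-1.820180)·(5.401835 − 4.100000) / (-1.820180 − (-14.190000)) = 5.401835 − (-2.369574)/(12.369820) = 5.593396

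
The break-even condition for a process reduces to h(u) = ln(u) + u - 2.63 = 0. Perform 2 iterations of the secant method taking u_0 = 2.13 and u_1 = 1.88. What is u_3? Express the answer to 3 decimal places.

h(2.13) = 0.25612, h(1.88) = -0.11873
u_2 = 1.88000 − (-0.11873)·(1.88000 − 2.13000) / (-0.11873 − 0.25612) = 1.88000 − (0.02968)/(-0.37485) = 1.95918
h(1.95918) = 0.00171
u_3 = 1.95918 − 0.00171·(1.95918 − 1.88000) / (0.00171 − (-0.11873)) = 1.95918 − (0.00014)/(0.12044) = 1.95806

1.958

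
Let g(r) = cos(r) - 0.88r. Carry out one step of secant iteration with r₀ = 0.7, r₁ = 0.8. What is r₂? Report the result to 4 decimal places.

g(0.7) = 0.148842, g(0.8) = -0.007293
r₂ = 0.800000 − (-0.007293)·(0.800000 − 0.700000) / (-0.007293 − 0.148842) = 0.800000 − (-0.000729)/(-0.156135) = 0.795329

0.7953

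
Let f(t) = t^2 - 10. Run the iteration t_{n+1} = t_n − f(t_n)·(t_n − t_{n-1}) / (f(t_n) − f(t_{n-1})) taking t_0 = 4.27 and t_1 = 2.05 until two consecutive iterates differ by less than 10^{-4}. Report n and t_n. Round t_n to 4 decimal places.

n = 6, t_n = 3.1623

f(4.27) = 8.232900, f(2.05) = -5.797500
t_2 = 2.050000 − (-5.797500)·(-2.220000)/(-14.030400) = 2.967326;  |Δ| = 0.917326
f(2.967326) = -1.194977
t_3 = 2.967326 − (-1.194977)·(0.917326)/(4.602523) = 3.205496;  |Δ| = 0.238170
f(3.205496) = 0.275205
t_4 = 3.205496 − 0.275205·(0.238170)/(1.470181) = 3.160913;  |Δ| = 0.044583
f(3.160913) = -0.008631
t_5 = 3.160913 − (-0.008631)·(-0.044583)/(-0.283835) = 3.162268;  |Δ| = 0.001356
f(3.162268) = -0.000059
t_6 = 3.162268 − (-0.000059)·(0.001356)/(0.008572) = 3.162278;  |Δ| = 0.000009
|t_6 − t_5| = 0.000009 < 10^{-4}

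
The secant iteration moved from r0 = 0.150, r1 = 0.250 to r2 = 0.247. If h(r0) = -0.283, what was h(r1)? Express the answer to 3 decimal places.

0.009

The secant line through (0.150, -0.283) and (0.250, h(r1)) crosses zero at r2 = 0.247.
So (0.150, -0.283), (0.250, h(r1)), (0.247, 0) are collinear:
h(r1) = -0.283 · (0.250 − 0.247) / (0.150 − 0.247) = -0.283 · (0.00300)/(-0.09700) = 0.00875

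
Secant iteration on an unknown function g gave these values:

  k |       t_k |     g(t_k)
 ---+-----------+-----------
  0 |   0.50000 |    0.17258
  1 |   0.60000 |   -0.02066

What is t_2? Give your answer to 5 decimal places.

t_2 = 0.60000 − (-0.02066)·(0.60000 − 0.50000) / (-0.02066 − 0.17258)
   = 0.60000 − (-0.0020660)/(-0.1932400) = 0.5893086

0.58931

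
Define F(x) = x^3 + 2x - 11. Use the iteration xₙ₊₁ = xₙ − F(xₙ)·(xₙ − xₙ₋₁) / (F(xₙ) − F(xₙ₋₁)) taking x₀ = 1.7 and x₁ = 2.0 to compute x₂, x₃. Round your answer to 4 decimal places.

F(1.7) = -2.687000, F(2.0) = 1.000000
x₂ = 2.000000 − 1.000000·(2.000000 − 1.700000) / (1.000000 − (-2.687000)) = 2.000000 − (0.300000)/(3.687000) = 1.918633
F(1.918633) = -0.099953
x₃ = 1.918633 − (-0.099953)·(1.918633 − 2.000000) / (-0.099953 − 1.000000) = 1.918633 − (0.008133)/(-1.099953) = 1.926027

1.9186, 1.9260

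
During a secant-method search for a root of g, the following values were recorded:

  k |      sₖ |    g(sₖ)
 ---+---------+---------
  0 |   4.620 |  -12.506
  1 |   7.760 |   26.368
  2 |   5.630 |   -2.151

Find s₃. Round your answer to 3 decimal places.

5.791

s₃ = 5.630 − (-2.151)·(5.630 − 7.760) / (-2.151 − 26.368)
   = 5.630 − (4.58163)/(-28.51900) = 5.79065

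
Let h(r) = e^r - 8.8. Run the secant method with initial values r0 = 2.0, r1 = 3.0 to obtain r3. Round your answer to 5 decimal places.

2.15189

h(2.0) = -1.4109439, h(3.0) = 11.2855369
r2 = 3.0000000 − 11.2855369·(3.0000000 − 2.0000000) / (11.2855369 − (-1.4109439)) = 3.0000000 − (11.2855369)/(12.6964808) = 2.1111287
h(2.1111287) = -0.5424433
r3 = 2.1111287 − (-0.5424433)·(2.1111287 − 3.0000000) / (-0.5424433 − 11.2855369) = 2.1111287 − (0.4821623)/(-11.8279803) = 2.1518933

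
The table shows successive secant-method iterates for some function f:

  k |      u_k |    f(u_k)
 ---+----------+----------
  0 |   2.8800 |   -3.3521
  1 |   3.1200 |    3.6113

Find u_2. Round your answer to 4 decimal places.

u_2 = 3.1200 − 3.6113·(3.1200 − 2.8800) / (3.6113 − (-3.3521))
   = 3.1200 − (0.866712)/(6.963400) = 2.995533

2.9955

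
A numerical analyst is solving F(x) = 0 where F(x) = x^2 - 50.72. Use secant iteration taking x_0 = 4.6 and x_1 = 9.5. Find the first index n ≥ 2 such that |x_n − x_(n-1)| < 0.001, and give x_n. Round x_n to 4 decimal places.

n = 6, x_n = 7.1218

F(4.6) = -29.560000, F(9.5) = 39.530000
x_2 = 9.500000 − 39.530000·(4.900000)/(69.090000) = 6.696454;  |Δ| = 2.803546
F(6.696454) = -5.877505
x_3 = 6.696454 − (-5.877505)·(-2.803546)/(-45.407505) = 7.059342;  |Δ| = 0.362888
F(7.059342) = -0.885686
x_4 = 7.059342 − (-0.885686)·(0.362888)/(4.991819) = 7.123729;  |Δ| = 0.064386
F(7.123729) = 0.027511
x_5 = 7.123729 − 0.027511·(0.064386)/(0.913197) = 7.121789;  |Δ| = 0.001940
F(7.121789) = -0.000121
x_6 = 7.121789 − (-0.000121)·(-0.001940)/(-0.027632) = 7.121798;  |Δ| = 0.000009
|x_6 − x_5| = 0.000009 < 0.001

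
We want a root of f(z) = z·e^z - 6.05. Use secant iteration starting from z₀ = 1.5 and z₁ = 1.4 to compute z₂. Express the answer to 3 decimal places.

f(1.5) = 0.67253, f(1.4) = -0.37272
z₂ = 1.40000 − (-0.37272)·(1.40000 − 1.50000) / (-0.37272 − 0.67253) = 1.40000 − (0.03727)/(-1.04525) = 1.43566

1.436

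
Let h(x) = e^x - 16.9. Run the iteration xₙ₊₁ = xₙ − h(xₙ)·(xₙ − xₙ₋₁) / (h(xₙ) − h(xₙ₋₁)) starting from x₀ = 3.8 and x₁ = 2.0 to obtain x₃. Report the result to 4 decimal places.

3.0144

h(3.8) = 27.801184, h(2.0) = -9.510944
x₂ = 2.000000 − (-9.510944)·(2.000000 − 3.800000) / (-9.510944 − 27.801184) = 2.000000 − (17.119699)/(-37.312128) = 2.458824
h(2.458824) = -5.208946
x₃ = 2.458824 − (-5.208946)·(2.458824 − 2.000000) / (-5.208946 − (-9.510944)) = 2.458824 − (-2.389989)/(4.301998) = 3.014377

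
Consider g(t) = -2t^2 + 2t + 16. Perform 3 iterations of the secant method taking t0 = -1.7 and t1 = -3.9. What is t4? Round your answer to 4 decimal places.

-2.3732

g(-1.7) = 6.820000, g(-3.9) = -22.220000
t2 = -3.900000 − (-22.220000)·(-3.900000 − (-1.700000)) / (-22.220000 − 6.820000) = -3.900000 − (48.884000)/(-29.040000) = -2.216667
g(-2.216667) = 1.739444
t3 = -2.216667 − 1.739444·(-2.216667 − (-3.900000)) / (1.739444 − (-22.220000)) = -2.216667 − (2.928065)/(23.959444) = -2.338876
g(-2.338876) = 0.381567
t4 = -2.338876 − 0.381567·(-2.338876 − (-2.216667)) / (0.381567 − 1.739444) = -2.338876 − (-0.046631)/(-1.357877) = -2.373217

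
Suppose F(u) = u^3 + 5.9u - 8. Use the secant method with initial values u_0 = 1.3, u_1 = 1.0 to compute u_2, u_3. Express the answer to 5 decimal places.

F(1.3) = 1.8670000, F(1.0) = -1.1000000
u_2 = 1.0000000 − (-1.1000000)·(1.0000000 − 1.3000000) / (-1.1000000 − 1.8670000) = 1.0000000 − (0.3300000)/(-2.9670000) = 1.1112235
F(1.1112235) = -0.0716233
u_3 = 1.1112235 − (-0.0716233)·(1.1112235 − 1.0000000) / (-0.0716233 − (-1.1000000)) = 1.1112235 − (-0.0079662)/(1.0283767) = 1.1189698

1.11122, 1.11897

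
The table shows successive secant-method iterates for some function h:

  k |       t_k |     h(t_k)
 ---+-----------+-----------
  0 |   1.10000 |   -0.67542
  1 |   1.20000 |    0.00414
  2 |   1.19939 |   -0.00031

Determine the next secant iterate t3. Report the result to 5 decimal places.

t3 = 1.19939 − (-0.00031)·(1.19939 − 1.20000) / (-0.00031 − 0.00414)
   = 1.19939 − (0.0000002)/(-0.0044500) = 1.1994325

1.19943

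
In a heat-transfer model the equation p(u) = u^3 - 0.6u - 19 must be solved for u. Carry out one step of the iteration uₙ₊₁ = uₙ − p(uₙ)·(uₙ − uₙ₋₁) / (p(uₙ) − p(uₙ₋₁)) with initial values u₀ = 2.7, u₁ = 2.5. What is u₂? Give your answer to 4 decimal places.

2.7476

p(2.7) = -0.937000, p(2.5) = -4.875000
u₂ = 2.500000 − (-4.875000)·(2.500000 − 2.700000) / (-4.875000 − (-0.937000)) = 2.500000 − (0.975000)/(-3.938000) = 2.747588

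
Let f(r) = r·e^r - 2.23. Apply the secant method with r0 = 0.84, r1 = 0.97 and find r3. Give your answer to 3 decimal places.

0.903

f(0.84) = -0.28425, f(0.97) = 0.32881
r2 = 0.97000 − 0.32881·(0.97000 − 0.84000) / (0.32881 − (-0.28425)) = 0.97000 − (0.04274)/(0.61306) = 0.90028
f(0.90028) = -0.01507
r3 = 0.90028 − (-0.01507)·(0.90028 − 0.97000) / (-0.01507 − 0.32881) = 0.90028 − (0.00105)/(-0.34387) = 0.90333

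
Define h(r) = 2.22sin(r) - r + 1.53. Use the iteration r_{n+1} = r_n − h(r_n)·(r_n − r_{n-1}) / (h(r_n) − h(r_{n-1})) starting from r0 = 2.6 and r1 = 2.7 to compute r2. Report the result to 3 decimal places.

h(2.6) = 0.07441, h(2.7) = -0.22122
r2 = 2.70000 − (-0.22122)·(2.70000 − 2.60000) / (-0.22122 − 0.07441) = 2.70000 − (-0.02212)/(-0.29563) = 2.62517

2.625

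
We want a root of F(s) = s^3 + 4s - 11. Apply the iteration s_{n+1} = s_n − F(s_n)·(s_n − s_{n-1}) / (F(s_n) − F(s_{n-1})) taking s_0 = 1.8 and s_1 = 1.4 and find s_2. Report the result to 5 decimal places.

F(1.8) = 2.0320000, F(1.4) = -2.6560000
s_2 = 1.4000000 − (-2.6560000)·(1.4000000 − 1.8000000) / (-2.6560000 − 2.0320000) = 1.4000000 − (1.0624000)/(-4.6880000) = 1.6266212

1.62662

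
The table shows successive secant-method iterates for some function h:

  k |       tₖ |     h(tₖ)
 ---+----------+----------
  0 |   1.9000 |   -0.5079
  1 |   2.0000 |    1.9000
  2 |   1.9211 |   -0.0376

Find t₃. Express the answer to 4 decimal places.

1.9226

t₃ = 1.9211 − (-0.0376)·(1.9211 − 2.0000) / (-0.0376 − 1.9000)
   = 1.9211 − (0.002967)/(-1.937600) = 1.922631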